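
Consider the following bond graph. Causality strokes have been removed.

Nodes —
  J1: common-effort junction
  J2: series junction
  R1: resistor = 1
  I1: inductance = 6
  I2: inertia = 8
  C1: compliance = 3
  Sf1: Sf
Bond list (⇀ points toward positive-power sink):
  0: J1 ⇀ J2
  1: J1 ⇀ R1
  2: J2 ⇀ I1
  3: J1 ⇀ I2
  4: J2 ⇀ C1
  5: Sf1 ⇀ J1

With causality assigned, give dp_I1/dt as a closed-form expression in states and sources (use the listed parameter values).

dp_I1/dt = F_Sf1 - p_I1/6 - p_I2/8 - q_C1/3

β5 stroke→Sf1  (Sf1: flow source, stroke at near end)
β2 stroke→I1  (prefer integral on I1)
β0 stroke→J2  (common-f at J2 fixed by 2)
β4 stroke→J2  (J2 flow already set via bond 2)
β3 stroke→I2  (prefer integral on I2)
β1 stroke→J1  (J1 needs exactly one e-in)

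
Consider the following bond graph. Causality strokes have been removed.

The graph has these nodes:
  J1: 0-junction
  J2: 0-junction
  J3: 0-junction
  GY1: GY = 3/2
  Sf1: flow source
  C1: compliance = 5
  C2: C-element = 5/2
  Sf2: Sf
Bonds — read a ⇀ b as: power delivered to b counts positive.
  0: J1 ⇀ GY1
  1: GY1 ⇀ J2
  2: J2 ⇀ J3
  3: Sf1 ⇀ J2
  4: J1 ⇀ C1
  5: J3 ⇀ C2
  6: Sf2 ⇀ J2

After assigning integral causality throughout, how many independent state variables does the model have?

2  (C1, C2 all integral)

#3 →Sf1  (Sf1 fixes flow; stroke at Sf1)
#6 →Sf2  (Sf2 (Sf) sets flow on bond)
#4 →J1  (C1: C, integral causality)
#0 →GY1  (J1 effort already set via bond 4)
#1 →GY1  (GY1 both-in/both-out from 0)
#2 →J2  (J2 needs exactly one e-in)
#5 →J3  (only one effort-in slot at J3)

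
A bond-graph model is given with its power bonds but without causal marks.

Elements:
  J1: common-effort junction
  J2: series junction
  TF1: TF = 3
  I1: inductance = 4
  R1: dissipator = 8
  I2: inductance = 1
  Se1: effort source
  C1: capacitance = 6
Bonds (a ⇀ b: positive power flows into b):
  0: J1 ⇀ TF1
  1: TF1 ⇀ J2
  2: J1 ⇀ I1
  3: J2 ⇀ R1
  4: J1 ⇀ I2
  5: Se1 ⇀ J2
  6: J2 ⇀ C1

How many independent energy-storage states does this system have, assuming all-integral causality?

3  (C1, I1, I2 all integral)

#5 stroke→J2  (Se1 (Se) sets effort on bond)
#2 stroke→I1  (I1 outputs flow p/I1)
#4 stroke→I2  (I2 integral (f out))
#0 stroke→J1  (closing 0-jn rule on J1)
#1 stroke→TF1  (TF1 one-in-one-out from 0)
#3 stroke→J2  (common-f at J2 fixed by 1)
#6 stroke→J2  (J2 flow already set via bond 1)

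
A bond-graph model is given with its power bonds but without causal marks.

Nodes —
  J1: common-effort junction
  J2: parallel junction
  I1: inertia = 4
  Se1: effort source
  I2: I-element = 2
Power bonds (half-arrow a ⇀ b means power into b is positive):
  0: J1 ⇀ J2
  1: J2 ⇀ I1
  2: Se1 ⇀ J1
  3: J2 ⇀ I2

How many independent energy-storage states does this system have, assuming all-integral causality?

b2 →J1  (Se1: effort source, stroke at far end)
b0 →J2  (common-e at J1 fixed by 2)
b1 →I1  (0-jn J2 has e-setter on 0)
b3 →I2  (J2: bond 0 brought effort, rest push out)

2  (I1, I2 all integral)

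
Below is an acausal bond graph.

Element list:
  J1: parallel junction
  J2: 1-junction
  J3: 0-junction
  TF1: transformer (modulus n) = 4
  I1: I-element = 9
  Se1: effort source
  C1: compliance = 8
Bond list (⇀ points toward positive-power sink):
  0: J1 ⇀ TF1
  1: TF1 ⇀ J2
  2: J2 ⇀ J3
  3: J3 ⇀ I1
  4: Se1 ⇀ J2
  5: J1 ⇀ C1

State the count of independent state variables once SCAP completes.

2  (C1, I1 all integral)

b4 |J2  (source Se1 imposes e)
b3 |I1  (I1 integral (f out))
b2 |J3  (closing 0-jn rule on J3)
b1 |J2  (1-jn J2 has f-setter on 2)
b0 |TF1  (TF1: transformer flips bond 1)
b5 |J1  (J1 needs exactly one e-in)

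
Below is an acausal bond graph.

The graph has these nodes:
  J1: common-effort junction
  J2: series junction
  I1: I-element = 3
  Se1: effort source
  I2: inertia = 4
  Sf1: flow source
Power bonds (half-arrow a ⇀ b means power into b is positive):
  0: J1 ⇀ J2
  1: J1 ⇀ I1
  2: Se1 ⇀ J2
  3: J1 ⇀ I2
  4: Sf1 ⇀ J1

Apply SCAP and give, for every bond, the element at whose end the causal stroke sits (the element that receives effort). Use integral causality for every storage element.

β0 |J1
β1 |I1
β2 |J2
β3 |I2
β4 |Sf1

#2 stroke→J2  (Se1 (Se) sets effort on bond)
#4 stroke→Sf1  (Sf1 fixes flow; stroke at Sf1)
#0 stroke→J1  (J2: last free bond brings flow in)
#1 stroke→I1  (J1 effort already set via bond 0)
#3 stroke→I2  (J1: bond 0 brought effort, rest push out)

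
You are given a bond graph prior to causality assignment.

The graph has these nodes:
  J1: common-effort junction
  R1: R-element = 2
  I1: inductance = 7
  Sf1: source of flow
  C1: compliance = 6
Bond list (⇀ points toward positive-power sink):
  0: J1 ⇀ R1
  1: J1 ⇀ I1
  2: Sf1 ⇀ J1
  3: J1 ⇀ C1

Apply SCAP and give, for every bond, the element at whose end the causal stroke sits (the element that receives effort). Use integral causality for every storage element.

bond 0 |R1
bond 1 |I1
bond 2 |Sf1
bond 3 |J1

#2 stroke at Sf1  (Sf1 fixes flow; stroke at Sf1)
#1 stroke at I1  (I1: I, integral causality)
#3 stroke at J1  (C1 outputs effort q/C1)
#0 stroke at R1  (J1: bond 3 brought effort, rest push out)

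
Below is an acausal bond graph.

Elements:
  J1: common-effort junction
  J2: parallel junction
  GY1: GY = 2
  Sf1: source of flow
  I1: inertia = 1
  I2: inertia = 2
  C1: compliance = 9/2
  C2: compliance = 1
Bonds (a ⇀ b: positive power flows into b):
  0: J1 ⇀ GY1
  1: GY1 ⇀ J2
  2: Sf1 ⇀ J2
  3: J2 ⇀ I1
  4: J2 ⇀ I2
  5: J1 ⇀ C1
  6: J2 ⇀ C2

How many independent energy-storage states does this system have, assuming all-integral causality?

4  (C1, C2, I1, I2 all integral)

bond 2 |Sf1  (Sf1 fixes flow; stroke at Sf1)
bond 3 |I1  (I1: I, integral causality)
bond 4 |I2  (prefer integral on I2)
bond 5 |J1  (C1 outputs effort q/C1)
bond 0 |GY1  (common-e at J1 fixed by 5)
bond 1 |GY1  (GY1: gyrator matches bond 0)
bond 6 |J2  (J2: last free bond brings effort in)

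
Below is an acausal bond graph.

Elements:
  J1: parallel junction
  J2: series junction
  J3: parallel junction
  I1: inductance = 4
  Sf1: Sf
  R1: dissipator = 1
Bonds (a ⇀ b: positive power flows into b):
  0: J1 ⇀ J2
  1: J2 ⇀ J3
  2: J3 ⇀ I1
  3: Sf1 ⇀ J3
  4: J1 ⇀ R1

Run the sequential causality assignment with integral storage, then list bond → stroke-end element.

b0 →J2
b1 →J3
b2 →I1
b3 →Sf1
b4 →J1

β3 →Sf1  (Sf1 (Sf) sets flow on bond)
β2 →I1  (I1 outputs flow p/I1)
β1 →J3  (J3 needs exactly one e-in)
β0 →J2  (J2: bond 1 brought flow, rest push out)
β4 →J1  (J1 needs exactly one e-in)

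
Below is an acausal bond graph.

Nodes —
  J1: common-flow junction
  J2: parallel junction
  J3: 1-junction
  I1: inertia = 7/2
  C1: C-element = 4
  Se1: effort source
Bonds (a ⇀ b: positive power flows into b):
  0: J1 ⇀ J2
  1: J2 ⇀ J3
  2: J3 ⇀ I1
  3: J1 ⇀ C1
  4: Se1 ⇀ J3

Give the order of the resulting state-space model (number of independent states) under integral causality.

2  (C1, I1 all integral)

#4 stroke→J3  (Se1 fixes effort; stroke away)
#2 stroke→I1  (I1: I, integral causality)
#1 stroke→J3  (common-f at J3 fixed by 2)
#0 stroke→J2  (closing 0-jn rule on J2)
#3 stroke→J1  (J1: bond 0 brought flow, rest push out)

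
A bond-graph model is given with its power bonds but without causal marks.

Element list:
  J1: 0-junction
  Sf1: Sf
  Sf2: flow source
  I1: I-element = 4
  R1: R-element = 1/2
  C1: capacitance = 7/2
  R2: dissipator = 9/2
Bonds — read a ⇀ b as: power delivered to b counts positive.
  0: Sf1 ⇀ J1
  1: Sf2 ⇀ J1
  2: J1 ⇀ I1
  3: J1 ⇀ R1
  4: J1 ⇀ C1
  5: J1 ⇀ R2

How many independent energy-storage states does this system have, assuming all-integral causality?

bond 0 →Sf1  (source Sf1 imposes f)
bond 1 →Sf2  (Sf2 fixes flow; stroke at Sf2)
bond 2 →I1  (prefer integral on I1)
bond 4 →J1  (C1 integral (e out))
bond 3 →R1  (0-jn J1 has e-setter on 4)
bond 5 →R2  (J1 effort already set via bond 4)

2  (C1, I1 all integral)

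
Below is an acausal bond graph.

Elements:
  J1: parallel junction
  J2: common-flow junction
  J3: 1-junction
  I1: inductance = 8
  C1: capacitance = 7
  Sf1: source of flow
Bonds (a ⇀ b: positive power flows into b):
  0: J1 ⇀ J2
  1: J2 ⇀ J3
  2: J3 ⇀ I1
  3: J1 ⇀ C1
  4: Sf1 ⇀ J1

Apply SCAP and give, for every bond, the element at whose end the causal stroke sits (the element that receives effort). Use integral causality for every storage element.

bond 4 stroke at Sf1  (Sf1: flow source, stroke at near end)
bond 2 stroke at I1  (I1 outputs flow p/I1)
bond 1 stroke at J3  (J3 flow already set via bond 2)
bond 0 stroke at J2  (J2: bond 1 brought flow, rest push out)
bond 3 stroke at J1  (closing 0-jn rule on J1)

bond 0 stroke at J2
bond 1 stroke at J3
bond 2 stroke at I1
bond 3 stroke at J1
bond 4 stroke at Sf1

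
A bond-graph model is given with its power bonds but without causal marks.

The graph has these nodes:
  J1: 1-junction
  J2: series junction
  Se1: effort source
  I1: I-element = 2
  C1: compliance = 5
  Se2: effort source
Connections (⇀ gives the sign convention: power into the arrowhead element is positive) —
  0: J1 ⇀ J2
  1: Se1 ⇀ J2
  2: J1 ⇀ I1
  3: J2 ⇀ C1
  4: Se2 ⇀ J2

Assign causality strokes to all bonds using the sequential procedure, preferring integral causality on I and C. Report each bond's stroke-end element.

b1 →J2  (Se1 fixes effort; stroke away)
b4 →J2  (source Se2 imposes e)
b2 →I1  (I1 integral (f out))
b0 →J1  (common-f at J1 fixed by 2)
b3 →J2  (common-f at J2 fixed by 0)

bond 0 →J1
bond 1 →J2
bond 2 →I1
bond 3 →J2
bond 4 →J2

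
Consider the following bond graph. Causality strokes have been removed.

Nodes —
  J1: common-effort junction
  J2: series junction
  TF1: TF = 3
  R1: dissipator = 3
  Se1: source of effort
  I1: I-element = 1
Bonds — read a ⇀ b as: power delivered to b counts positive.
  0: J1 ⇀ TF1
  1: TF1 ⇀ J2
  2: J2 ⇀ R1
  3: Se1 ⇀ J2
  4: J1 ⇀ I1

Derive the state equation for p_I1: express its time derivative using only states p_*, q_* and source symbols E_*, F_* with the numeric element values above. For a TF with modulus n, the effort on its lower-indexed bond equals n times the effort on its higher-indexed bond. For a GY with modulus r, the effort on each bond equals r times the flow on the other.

dp_I1/dt = -3*E_Se1 - 27*p_I1

b3 |J2  (Se1 fixes effort; stroke away)
b4 |I1  (I1 integral (f out))
b0 |J1  (closing 0-jn rule on J1)
b1 |TF1  (TF1 one-in-one-out from 0)
b2 |J2  (J2 flow already set via bond 1)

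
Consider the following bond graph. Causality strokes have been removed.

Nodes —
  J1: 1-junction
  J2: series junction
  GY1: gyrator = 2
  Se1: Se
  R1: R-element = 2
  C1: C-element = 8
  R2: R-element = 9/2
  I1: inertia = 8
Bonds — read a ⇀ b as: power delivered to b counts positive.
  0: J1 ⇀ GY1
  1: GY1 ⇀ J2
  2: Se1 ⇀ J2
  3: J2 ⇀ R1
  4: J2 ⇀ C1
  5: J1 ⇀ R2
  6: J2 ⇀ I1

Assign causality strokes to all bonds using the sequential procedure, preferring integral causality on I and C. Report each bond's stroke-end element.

b2 stroke at J2  (source Se1 imposes e)
b4 stroke at J2  (C1 outputs effort q/C1)
b6 stroke at I1  (I1 integral (f out))
b1 stroke at J2  (J2: bond 6 brought flow, rest push out)
b3 stroke at J2  (J2 flow already set via bond 6)
b0 stroke at J1  (GY1: gyrator matches bond 1)
b5 stroke at R2  (closing 1-jn rule on J1)

b0 stroke→J1
b1 stroke→J2
b2 stroke→J2
b3 stroke→J2
b4 stroke→J2
b5 stroke→R2
b6 stroke→I1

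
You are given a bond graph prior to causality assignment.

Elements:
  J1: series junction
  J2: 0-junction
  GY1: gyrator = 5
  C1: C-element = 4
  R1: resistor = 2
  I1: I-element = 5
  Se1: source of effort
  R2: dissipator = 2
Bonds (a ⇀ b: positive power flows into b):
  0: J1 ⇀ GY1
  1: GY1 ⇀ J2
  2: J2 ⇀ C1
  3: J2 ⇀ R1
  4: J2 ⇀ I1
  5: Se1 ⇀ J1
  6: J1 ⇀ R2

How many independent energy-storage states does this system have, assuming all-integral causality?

bond 5 stroke→J1  (Se1 fixes effort; stroke away)
bond 2 stroke→J2  (C1 outputs effort q/C1)
bond 1 stroke→GY1  (0-jn J2 has e-setter on 2)
bond 3 stroke→R1  (J2: bond 2 brought effort, rest push out)
bond 4 stroke→I1  (J2 effort already set via bond 2)
bond 0 stroke→GY1  (through GY1, causality inverts; strokes same side of GY1)
bond 6 stroke→J1  (common-f at J1 fixed by 0)

2  (C1, I1 all integral)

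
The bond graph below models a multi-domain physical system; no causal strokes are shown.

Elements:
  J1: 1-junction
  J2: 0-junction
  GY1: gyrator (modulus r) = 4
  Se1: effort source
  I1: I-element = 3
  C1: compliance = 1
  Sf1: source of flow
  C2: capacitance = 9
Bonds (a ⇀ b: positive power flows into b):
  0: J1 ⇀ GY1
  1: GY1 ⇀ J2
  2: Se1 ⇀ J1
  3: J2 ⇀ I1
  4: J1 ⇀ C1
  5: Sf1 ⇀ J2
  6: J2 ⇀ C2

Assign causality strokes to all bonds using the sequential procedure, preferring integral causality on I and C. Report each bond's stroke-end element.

bond 0 stroke at GY1
bond 1 stroke at GY1
bond 2 stroke at J1
bond 3 stroke at I1
bond 4 stroke at J1
bond 5 stroke at Sf1
bond 6 stroke at J2

bond 2 stroke at J1  (Se1 fixes effort; stroke away)
bond 5 stroke at Sf1  (Sf1 fixes flow; stroke at Sf1)
bond 3 stroke at I1  (prefer integral on I1)
bond 4 stroke at J1  (prefer integral on C1)
bond 0 stroke at GY1  (J1: last free bond brings flow in)
bond 1 stroke at GY1  (GY1: gyrator matches bond 0)
bond 6 stroke at J2  (J2: last free bond brings effort in)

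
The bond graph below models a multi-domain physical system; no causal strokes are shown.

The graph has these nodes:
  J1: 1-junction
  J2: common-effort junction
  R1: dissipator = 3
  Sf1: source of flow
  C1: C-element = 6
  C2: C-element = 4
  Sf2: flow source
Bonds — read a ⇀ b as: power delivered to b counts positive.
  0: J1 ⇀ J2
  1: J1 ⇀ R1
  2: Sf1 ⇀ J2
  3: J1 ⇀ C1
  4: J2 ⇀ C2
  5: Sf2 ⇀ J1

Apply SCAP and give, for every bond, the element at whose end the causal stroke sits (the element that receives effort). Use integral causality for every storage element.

bond 2 →Sf1  (source Sf1 imposes f)
bond 5 →Sf2  (Sf2: flow source, stroke at near end)
bond 0 →J1  (J1 flow already set via bond 5)
bond 1 →J1  (common-f at J1 fixed by 5)
bond 3 →J1  (1-jn J1 has f-setter on 5)
bond 4 →J2  (closing 0-jn rule on J2)

β0 →J1
β1 →J1
β2 →Sf1
β3 →J1
β4 →J2
β5 →Sf2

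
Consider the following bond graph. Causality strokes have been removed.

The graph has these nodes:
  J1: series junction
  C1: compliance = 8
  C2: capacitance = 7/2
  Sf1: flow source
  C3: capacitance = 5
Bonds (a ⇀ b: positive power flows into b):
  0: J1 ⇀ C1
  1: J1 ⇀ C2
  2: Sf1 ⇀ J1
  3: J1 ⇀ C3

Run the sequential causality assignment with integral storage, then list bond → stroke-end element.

b0 |J1
b1 |J1
b2 |Sf1
b3 |J1

#2 →Sf1  (Sf1 fixes flow; stroke at Sf1)
#0 →J1  (J1 flow already set via bond 2)
#1 →J1  (J1: bond 2 brought flow, rest push out)
#3 →J1  (common-f at J1 fixed by 2)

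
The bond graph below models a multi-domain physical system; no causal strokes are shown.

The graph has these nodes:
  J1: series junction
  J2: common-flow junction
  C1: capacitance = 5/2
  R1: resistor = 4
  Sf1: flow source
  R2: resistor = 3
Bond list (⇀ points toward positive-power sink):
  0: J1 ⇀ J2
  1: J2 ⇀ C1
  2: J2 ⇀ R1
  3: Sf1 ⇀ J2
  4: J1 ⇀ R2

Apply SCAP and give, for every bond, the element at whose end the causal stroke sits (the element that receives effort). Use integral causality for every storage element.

β3 →Sf1  (Sf1 fixes flow; stroke at Sf1)
β0 →J2  (J2 flow already set via bond 3)
β1 →J2  (J2: bond 3 brought flow, rest push out)
β2 →J2  (J2: bond 3 brought flow, rest push out)
β4 →J1  (common-f at J1 fixed by 0)

#0 →J2
#1 →J2
#2 →J2
#3 →Sf1
#4 →J1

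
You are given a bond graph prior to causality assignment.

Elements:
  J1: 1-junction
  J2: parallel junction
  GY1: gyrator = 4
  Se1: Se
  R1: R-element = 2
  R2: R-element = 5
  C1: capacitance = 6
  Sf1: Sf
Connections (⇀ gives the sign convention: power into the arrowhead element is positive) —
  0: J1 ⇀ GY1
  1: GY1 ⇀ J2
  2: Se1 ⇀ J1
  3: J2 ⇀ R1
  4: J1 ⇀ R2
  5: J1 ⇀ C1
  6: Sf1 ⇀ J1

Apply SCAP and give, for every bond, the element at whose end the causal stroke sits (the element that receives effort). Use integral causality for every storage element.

b2 stroke→J1  (Se1 fixes effort; stroke away)
b6 stroke→Sf1  (Sf1 (Sf) sets flow on bond)
b0 stroke→J1  (J1: bond 6 brought flow, rest push out)
b4 stroke→J1  (1-jn J1 has f-setter on 6)
b5 stroke→J1  (J1: bond 6 brought flow, rest push out)
b1 stroke→J2  (through GY1, causality inverts; strokes same side of GY1)
b3 stroke→R1  (common-e at J2 fixed by 1)

β0 stroke at J1
β1 stroke at J2
β2 stroke at J1
β3 stroke at R1
β4 stroke at J1
β5 stroke at J1
β6 stroke at Sf1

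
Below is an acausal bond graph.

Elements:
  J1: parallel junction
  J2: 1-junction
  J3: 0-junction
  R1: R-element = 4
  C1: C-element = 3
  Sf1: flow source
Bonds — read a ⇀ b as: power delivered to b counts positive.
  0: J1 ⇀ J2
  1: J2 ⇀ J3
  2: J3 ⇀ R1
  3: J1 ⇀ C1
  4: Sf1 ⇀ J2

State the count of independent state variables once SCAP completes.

1  (C1 all integral)

b4 |Sf1  (Sf1: flow source, stroke at near end)
b0 |J2  (J2: bond 4 brought flow, rest push out)
b1 |J2  (common-f at J2 fixed by 4)
b2 |J3  (J3: last free bond brings effort in)
b3 |J1  (closing 0-jn rule on J1)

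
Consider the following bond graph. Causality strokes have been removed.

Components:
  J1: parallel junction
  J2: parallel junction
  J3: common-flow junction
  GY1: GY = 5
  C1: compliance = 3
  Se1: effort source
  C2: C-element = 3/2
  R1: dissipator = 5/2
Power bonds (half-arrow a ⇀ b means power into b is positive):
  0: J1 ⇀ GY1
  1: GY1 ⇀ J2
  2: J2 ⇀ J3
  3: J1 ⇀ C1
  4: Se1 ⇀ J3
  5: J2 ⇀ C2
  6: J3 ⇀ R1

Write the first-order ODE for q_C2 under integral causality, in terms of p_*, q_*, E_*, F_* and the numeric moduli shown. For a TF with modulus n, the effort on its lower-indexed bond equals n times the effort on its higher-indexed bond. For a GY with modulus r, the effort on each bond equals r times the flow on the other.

dq_C2/dt = -2*E_Se1/5 + q_C1/15 - 4*q_C2/15

#4 |J3  (Se1: effort source, stroke at far end)
#3 |J1  (C1 outputs effort q/C1)
#0 |GY1  (J1: bond 3 brought effort, rest push out)
#1 |GY1  (GY1 both-in/both-out from 0)
#5 |J2  (prefer integral on C2)
#2 |J3  (J2: bond 5 brought effort, rest push out)
#6 |R1  (closing 1-jn rule on J3)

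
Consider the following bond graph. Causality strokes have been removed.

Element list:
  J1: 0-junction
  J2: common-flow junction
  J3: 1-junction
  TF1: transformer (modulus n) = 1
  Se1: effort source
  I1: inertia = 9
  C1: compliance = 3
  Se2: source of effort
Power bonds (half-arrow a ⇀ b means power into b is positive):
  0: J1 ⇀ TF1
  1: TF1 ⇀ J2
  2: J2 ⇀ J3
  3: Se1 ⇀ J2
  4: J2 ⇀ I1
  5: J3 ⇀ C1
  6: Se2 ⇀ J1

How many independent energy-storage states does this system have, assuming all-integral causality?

2  (C1, I1 all integral)

b3 |J2  (Se1 fixes effort; stroke away)
b6 |J1  (Se2 (Se) sets effort on bond)
b0 |TF1  (J1: bond 6 brought effort, rest push out)
b1 |J2  (TF1: transformer flips bond 0)
b4 |I1  (prefer integral on I1)
b2 |J2  (1-jn J2 has f-setter on 4)
b5 |J3  (J3: bond 2 brought flow, rest push out)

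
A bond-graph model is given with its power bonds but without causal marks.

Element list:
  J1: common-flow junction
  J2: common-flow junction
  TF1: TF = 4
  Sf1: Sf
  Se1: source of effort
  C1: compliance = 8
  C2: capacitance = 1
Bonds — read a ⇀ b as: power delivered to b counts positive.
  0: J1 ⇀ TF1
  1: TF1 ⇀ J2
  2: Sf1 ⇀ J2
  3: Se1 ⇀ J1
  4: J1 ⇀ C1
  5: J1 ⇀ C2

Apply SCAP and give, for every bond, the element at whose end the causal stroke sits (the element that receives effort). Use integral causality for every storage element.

b0 stroke→TF1
b1 stroke→J2
b2 stroke→Sf1
b3 stroke→J1
b4 stroke→J1
b5 stroke→J1

bond 2 stroke→Sf1  (Sf1: flow source, stroke at near end)
bond 3 stroke→J1  (Se1: effort source, stroke at far end)
bond 1 stroke→J2  (J2: bond 2 brought flow, rest push out)
bond 0 stroke→TF1  (through TF1, causality passes straight; one stroke at TF1)
bond 4 stroke→J1  (J1 flow already set via bond 0)
bond 5 stroke→J1  (1-jn J1 has f-setter on 0)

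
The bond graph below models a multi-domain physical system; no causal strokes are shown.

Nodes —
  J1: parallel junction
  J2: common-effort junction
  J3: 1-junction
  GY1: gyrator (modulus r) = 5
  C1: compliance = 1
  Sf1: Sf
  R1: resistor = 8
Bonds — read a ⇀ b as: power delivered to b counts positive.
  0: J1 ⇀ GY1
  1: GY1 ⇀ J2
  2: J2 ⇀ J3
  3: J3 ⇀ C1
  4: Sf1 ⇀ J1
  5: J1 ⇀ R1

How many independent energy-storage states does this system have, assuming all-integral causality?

#4 stroke at Sf1  (Sf1: flow source, stroke at near end)
#3 stroke at J3  (C1 integral (e out))
#2 stroke at J2  (only one flow-in slot at J3)
#1 stroke at GY1  (J2: bond 2 brought effort, rest push out)
#0 stroke at GY1  (GY1: gyrator matches bond 1)
#5 stroke at J1  (only one effort-in slot at J1)

1  (C1 all integral)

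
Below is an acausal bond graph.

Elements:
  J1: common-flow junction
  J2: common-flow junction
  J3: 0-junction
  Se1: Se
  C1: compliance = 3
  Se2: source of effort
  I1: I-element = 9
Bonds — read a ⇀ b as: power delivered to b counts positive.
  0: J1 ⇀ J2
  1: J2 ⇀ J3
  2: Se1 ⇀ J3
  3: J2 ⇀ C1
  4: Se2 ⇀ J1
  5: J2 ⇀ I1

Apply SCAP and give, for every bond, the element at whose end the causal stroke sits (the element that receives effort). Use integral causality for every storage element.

#0 →J2
#1 →J2
#2 →J3
#3 →J2
#4 →J1
#5 →I1

#2 stroke→J3  (Se1: effort source, stroke at far end)
#4 stroke→J1  (Se2 fixes effort; stroke away)
#0 stroke→J2  (J1: last free bond brings flow in)
#1 stroke→J2  (common-e at J3 fixed by 2)
#3 stroke→J2  (prefer integral on C1)
#5 stroke→I1  (closing 1-jn rule on J2)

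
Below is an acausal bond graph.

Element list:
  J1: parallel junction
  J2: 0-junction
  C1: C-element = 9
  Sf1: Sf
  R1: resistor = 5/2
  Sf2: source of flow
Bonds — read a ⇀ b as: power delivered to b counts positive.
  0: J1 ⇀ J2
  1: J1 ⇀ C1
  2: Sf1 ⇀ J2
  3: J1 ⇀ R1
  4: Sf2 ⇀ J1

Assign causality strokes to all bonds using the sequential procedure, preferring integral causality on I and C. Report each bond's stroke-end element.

#0 stroke→J2
#1 stroke→J1
#2 stroke→Sf1
#3 stroke→R1
#4 stroke→Sf2

#2 →Sf1  (Sf1 fixes flow; stroke at Sf1)
#4 →Sf2  (Sf2 fixes flow; stroke at Sf2)
#0 →J2  (J2: last free bond brings effort in)
#1 →J1  (C1: C, integral causality)
#3 →R1  (J1 effort already set via bond 1)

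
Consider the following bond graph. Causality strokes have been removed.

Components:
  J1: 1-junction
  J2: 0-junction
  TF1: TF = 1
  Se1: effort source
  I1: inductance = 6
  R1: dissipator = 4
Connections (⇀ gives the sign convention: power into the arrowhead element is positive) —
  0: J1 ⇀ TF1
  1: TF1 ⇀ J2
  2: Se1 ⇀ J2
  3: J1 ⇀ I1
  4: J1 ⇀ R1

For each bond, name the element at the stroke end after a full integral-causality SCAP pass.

b0 stroke at J1
b1 stroke at TF1
b2 stroke at J2
b3 stroke at I1
b4 stroke at J1

#2 →J2  (Se1: effort source, stroke at far end)
#1 →TF1  (0-jn J2 has e-setter on 2)
#0 →J1  (TF1 one-in-one-out from 1)
#3 →I1  (prefer integral on I1)
#4 →J1  (common-f at J1 fixed by 3)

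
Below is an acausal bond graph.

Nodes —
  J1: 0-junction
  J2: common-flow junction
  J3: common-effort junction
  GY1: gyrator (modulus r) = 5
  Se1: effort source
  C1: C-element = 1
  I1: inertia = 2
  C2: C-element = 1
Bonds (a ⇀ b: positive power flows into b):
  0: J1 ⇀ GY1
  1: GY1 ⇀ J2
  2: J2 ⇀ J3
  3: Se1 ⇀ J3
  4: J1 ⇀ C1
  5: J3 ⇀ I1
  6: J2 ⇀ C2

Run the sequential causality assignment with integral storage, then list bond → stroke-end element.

β0 →GY1
β1 →GY1
β2 →J2
β3 →J3
β4 →J1
β5 →I1
β6 →J2

bond 3 |J3  (Se1 (Se) sets effort on bond)
bond 2 |J2  (common-e at J3 fixed by 3)
bond 5 |I1  (J3: bond 3 brought effort, rest push out)
bond 4 |J1  (C1 integral (e out))
bond 0 |GY1  (0-jn J1 has e-setter on 4)
bond 1 |GY1  (GY GY1: same side as bond 0)
bond 6 |J2  (J2: bond 1 brought flow, rest push out)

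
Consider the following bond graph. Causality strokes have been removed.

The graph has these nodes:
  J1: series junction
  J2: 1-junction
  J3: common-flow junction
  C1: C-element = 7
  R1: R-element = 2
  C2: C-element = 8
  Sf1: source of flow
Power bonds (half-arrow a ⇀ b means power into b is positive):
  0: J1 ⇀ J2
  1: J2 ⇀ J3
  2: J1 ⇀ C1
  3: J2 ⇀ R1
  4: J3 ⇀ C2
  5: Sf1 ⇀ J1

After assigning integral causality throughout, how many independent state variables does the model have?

2  (C1, C2 all integral)

#5 |Sf1  (Sf1 fixes flow; stroke at Sf1)
#0 |J1  (1-jn J1 has f-setter on 5)
#2 |J1  (1-jn J1 has f-setter on 5)
#1 |J2  (J2: bond 0 brought flow, rest push out)
#3 |J2  (common-f at J2 fixed by 0)
#4 |J3  (J3 flow already set via bond 1)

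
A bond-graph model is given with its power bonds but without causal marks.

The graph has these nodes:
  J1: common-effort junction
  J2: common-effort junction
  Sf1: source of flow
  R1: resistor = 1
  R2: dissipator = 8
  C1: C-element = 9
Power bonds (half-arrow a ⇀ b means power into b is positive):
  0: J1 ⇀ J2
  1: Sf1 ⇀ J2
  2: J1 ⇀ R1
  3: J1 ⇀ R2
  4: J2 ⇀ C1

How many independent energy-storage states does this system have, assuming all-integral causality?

1  (C1 all integral)

b1 |Sf1  (Sf1 (Sf) sets flow on bond)
b4 |J2  (prefer integral on C1)
b0 |J1  (J2 effort already set via bond 4)
b2 |R1  (J1: bond 0 brought effort, rest push out)
b3 |R2  (J1: bond 0 brought effort, rest push out)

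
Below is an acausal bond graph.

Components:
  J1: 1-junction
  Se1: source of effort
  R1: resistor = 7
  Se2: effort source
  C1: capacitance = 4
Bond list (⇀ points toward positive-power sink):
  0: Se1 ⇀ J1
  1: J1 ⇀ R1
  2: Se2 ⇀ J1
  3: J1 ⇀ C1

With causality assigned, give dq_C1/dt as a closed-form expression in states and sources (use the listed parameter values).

b0 stroke at J1  (source Se1 imposes e)
b2 stroke at J1  (Se2: effort source, stroke at far end)
b3 stroke at J1  (C1 outputs effort q/C1)
b1 stroke at R1  (only one flow-in slot at J1)

dq_C1/dt = E_Se1/7 + E_Se2/7 - q_C1/28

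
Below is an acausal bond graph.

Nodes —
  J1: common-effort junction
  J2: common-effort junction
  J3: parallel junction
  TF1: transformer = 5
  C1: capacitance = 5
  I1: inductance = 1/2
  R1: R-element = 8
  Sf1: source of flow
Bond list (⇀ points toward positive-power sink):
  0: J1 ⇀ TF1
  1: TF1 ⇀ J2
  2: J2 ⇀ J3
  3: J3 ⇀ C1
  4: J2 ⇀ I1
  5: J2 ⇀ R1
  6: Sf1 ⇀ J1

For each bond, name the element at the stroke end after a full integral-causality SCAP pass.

#0 stroke→J1
#1 stroke→TF1
#2 stroke→J2
#3 stroke→J3
#4 stroke→I1
#5 stroke→R1
#6 stroke→Sf1

bond 6 stroke at Sf1  (source Sf1 imposes f)
bond 0 stroke at J1  (only one effort-in slot at J1)
bond 1 stroke at TF1  (TF1 one-in-one-out from 0)
bond 3 stroke at J3  (C1 outputs effort q/C1)
bond 2 stroke at J2  (common-e at J3 fixed by 3)
bond 4 stroke at I1  (J2 effort already set via bond 2)
bond 5 stroke at R1  (0-jn J2 has e-setter on 2)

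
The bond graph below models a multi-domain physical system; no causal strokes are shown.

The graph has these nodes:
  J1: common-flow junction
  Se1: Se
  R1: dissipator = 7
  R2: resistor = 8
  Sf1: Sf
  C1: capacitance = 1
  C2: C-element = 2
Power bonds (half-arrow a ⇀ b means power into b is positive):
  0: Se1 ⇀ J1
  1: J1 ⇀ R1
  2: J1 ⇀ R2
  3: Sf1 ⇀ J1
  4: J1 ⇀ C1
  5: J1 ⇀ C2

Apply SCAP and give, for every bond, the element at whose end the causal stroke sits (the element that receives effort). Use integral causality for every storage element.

β0 |J1
β1 |J1
β2 |J1
β3 |Sf1
β4 |J1
β5 |J1

β0 stroke at J1  (Se1 (Se) sets effort on bond)
β3 stroke at Sf1  (Sf1 fixes flow; stroke at Sf1)
β1 stroke at J1  (1-jn J1 has f-setter on 3)
β2 stroke at J1  (1-jn J1 has f-setter on 3)
β4 stroke at J1  (1-jn J1 has f-setter on 3)
β5 stroke at J1  (J1: bond 3 brought flow, rest push out)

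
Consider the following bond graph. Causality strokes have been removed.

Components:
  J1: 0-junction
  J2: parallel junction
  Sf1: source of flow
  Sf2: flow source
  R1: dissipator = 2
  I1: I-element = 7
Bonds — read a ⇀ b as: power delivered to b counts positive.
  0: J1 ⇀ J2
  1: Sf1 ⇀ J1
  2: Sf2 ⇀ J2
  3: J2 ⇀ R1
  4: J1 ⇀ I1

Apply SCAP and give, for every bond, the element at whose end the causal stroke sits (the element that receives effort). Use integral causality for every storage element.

#0 stroke→J1
#1 stroke→Sf1
#2 stroke→Sf2
#3 stroke→J2
#4 stroke→I1

#1 →Sf1  (Sf1 fixes flow; stroke at Sf1)
#2 →Sf2  (Sf2: flow source, stroke at near end)
#4 →I1  (I1 outputs flow p/I1)
#0 →J1  (closing 0-jn rule on J1)
#3 →J2  (J2 needs exactly one e-in)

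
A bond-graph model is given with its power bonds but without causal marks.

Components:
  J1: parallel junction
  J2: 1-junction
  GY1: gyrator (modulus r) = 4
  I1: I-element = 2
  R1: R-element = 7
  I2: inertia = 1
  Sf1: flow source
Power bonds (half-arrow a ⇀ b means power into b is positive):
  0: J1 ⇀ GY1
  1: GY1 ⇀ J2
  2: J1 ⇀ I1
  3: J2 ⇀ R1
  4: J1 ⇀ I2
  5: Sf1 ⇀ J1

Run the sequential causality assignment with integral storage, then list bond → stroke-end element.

#5 →Sf1  (Sf1: flow source, stroke at near end)
#2 →I1  (I1 outputs flow p/I1)
#4 →I2  (prefer integral on I2)
#0 →J1  (J1 needs exactly one e-in)
#1 →J2  (GY GY1: same side as bond 0)
#3 →R1  (J2 needs exactly one f-in)

b0 →J1
b1 →J2
b2 →I1
b3 →R1
b4 →I2
b5 →Sf1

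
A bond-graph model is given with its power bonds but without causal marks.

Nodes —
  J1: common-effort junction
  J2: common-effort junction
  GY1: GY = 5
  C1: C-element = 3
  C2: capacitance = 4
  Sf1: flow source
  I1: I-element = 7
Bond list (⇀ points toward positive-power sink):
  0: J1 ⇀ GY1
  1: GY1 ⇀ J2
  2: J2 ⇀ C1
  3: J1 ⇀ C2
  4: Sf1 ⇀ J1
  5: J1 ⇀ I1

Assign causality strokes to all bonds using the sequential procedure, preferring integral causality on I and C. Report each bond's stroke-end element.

β0 stroke at GY1
β1 stroke at GY1
β2 stroke at J2
β3 stroke at J1
β4 stroke at Sf1
β5 stroke at I1

b4 stroke→Sf1  (Sf1 (Sf) sets flow on bond)
b2 stroke→J2  (prefer integral on C1)
b1 stroke→GY1  (0-jn J2 has e-setter on 2)
b0 stroke→GY1  (through GY1, causality inverts; strokes same side of GY1)
b3 stroke→J1  (prefer integral on C2)
b5 stroke→I1  (0-jn J1 has e-setter on 3)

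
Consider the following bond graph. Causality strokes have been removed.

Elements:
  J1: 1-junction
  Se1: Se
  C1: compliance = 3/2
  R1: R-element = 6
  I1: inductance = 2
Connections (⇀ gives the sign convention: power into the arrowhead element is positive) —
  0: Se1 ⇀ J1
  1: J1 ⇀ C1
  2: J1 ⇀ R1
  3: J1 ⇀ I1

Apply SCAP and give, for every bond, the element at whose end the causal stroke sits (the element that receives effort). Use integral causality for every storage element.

β0 stroke→J1  (Se1 fixes effort; stroke away)
β1 stroke→J1  (C1 outputs effort q/C1)
β3 stroke→I1  (I1 integral (f out))
β2 stroke→J1  (J1 flow already set via bond 3)

b0 |J1
b1 |J1
b2 |J1
b3 |I1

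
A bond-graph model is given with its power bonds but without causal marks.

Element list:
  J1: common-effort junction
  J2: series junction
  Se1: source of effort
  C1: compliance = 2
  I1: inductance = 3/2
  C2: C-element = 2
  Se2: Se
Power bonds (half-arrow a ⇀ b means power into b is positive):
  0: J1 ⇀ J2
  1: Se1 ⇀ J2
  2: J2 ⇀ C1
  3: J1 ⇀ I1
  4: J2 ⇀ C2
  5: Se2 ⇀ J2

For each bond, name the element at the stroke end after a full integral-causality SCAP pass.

β1 |J2  (Se1 (Se) sets effort on bond)
β5 |J2  (source Se2 imposes e)
β2 |J2  (C1 outputs effort q/C1)
β3 |I1  (I1: I, integral causality)
β0 |J1  (J1 needs exactly one e-in)
β4 |J2  (J2: bond 0 brought flow, rest push out)

β0 →J1
β1 →J2
β2 →J2
β3 →I1
β4 →J2
β5 →J2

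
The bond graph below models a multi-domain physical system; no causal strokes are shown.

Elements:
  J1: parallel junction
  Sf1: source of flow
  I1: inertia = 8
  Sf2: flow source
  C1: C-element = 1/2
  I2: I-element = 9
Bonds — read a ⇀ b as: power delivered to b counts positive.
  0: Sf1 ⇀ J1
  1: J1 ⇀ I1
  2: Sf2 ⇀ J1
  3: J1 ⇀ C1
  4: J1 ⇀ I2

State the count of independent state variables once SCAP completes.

3  (C1, I1, I2 all integral)

#0 stroke→Sf1  (Sf1 fixes flow; stroke at Sf1)
#2 stroke→Sf2  (Sf2 (Sf) sets flow on bond)
#1 stroke→I1  (prefer integral on I1)
#3 stroke→J1  (C1: C, integral causality)
#4 stroke→I2  (J1: bond 3 brought effort, rest push out)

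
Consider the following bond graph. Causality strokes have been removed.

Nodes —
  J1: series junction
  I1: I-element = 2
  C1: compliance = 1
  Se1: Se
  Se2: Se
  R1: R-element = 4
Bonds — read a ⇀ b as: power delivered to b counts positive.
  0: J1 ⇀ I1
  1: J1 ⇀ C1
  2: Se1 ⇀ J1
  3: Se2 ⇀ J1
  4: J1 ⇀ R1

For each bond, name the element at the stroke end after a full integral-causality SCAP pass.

b0 stroke→I1
b1 stroke→J1
b2 stroke→J1
b3 stroke→J1
b4 stroke→J1

#2 →J1  (source Se1 imposes e)
#3 →J1  (Se2 fixes effort; stroke away)
#0 →I1  (I1: I, integral causality)
#1 →J1  (J1 flow already set via bond 0)
#4 →J1  (J1 flow already set via bond 0)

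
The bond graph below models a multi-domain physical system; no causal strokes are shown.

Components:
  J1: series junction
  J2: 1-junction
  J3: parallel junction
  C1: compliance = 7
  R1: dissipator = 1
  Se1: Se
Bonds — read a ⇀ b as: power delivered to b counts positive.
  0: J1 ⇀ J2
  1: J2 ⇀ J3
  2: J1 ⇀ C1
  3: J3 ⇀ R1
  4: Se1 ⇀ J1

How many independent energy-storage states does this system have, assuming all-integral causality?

1  (C1 all integral)

bond 4 |J1  (Se1 (Se) sets effort on bond)
bond 2 |J1  (prefer integral on C1)
bond 0 |J2  (closing 1-jn rule on J1)
bond 1 |J3  (J2 needs exactly one f-in)
bond 3 |R1  (J3: bond 1 brought effort, rest push out)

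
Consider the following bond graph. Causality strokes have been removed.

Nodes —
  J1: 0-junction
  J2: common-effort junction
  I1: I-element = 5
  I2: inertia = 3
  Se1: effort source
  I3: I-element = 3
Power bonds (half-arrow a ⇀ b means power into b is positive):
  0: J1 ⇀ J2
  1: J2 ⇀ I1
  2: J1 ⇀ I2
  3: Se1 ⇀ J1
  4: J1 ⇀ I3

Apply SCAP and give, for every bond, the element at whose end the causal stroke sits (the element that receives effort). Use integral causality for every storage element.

b3 |J1  (Se1 fixes effort; stroke away)
b0 |J2  (J1 effort already set via bond 3)
b2 |I2  (common-e at J1 fixed by 3)
b4 |I3  (0-jn J1 has e-setter on 3)
b1 |I1  (common-e at J2 fixed by 0)

β0 |J2
β1 |I1
β2 |I2
β3 |J1
β4 |I3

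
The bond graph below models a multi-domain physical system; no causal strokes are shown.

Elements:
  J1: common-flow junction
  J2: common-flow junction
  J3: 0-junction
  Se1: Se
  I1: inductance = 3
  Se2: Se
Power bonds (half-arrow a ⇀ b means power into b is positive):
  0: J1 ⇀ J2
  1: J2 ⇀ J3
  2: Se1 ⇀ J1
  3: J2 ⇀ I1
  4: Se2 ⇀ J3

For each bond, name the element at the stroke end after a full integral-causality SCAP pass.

β2 stroke at J1  (Se1 (Se) sets effort on bond)
β4 stroke at J3  (Se2 fixes effort; stroke away)
β0 stroke at J2  (J1: last free bond brings flow in)
β1 stroke at J2  (J3 effort already set via bond 4)
β3 stroke at I1  (J2: last free bond brings flow in)

b0 →J2
b1 →J2
b2 →J1
b3 →I1
b4 →J3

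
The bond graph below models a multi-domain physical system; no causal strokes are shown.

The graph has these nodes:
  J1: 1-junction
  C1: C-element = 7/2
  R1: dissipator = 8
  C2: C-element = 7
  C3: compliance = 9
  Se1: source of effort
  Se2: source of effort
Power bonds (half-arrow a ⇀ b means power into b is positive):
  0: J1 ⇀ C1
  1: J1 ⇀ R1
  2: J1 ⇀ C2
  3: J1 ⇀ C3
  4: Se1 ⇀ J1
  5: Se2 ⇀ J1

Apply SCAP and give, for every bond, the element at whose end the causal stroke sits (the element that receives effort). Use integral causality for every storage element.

#4 stroke→J1  (Se1: effort source, stroke at far end)
#5 stroke→J1  (Se2: effort source, stroke at far end)
#0 stroke→J1  (C1 integral (e out))
#2 stroke→J1  (prefer integral on C2)
#3 stroke→J1  (C3: C, integral causality)
#1 stroke→R1  (closing 1-jn rule on J1)

β0 stroke→J1
β1 stroke→R1
β2 stroke→J1
β3 stroke→J1
β4 stroke→J1
β5 stroke→J1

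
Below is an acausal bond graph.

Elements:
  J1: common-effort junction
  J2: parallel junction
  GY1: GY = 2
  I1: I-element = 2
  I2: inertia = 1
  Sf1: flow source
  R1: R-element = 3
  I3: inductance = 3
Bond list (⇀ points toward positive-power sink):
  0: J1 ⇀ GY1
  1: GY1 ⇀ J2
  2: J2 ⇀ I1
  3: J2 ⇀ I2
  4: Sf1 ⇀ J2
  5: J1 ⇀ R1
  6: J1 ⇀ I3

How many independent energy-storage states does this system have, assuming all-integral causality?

bond 4 stroke at Sf1  (Sf1 (Sf) sets flow on bond)
bond 2 stroke at I1  (I1: I, integral causality)
bond 3 stroke at I2  (I2 integral (f out))
bond 1 stroke at J2  (J2 needs exactly one e-in)
bond 0 stroke at J1  (GY GY1: same side as bond 1)
bond 5 stroke at R1  (J1: bond 0 brought effort, rest push out)
bond 6 stroke at I3  (0-jn J1 has e-setter on 0)

3  (I1, I2, I3 all integral)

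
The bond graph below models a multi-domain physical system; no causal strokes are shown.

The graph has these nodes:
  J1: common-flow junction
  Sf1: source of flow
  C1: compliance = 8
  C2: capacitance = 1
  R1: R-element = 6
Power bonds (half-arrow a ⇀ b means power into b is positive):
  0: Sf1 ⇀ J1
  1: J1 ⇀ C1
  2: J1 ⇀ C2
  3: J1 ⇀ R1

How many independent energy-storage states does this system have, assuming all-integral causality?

bond 0 →Sf1  (source Sf1 imposes f)
bond 1 →J1  (1-jn J1 has f-setter on 0)
bond 2 →J1  (J1 flow already set via bond 0)
bond 3 →J1  (1-jn J1 has f-setter on 0)

2  (C1, C2 all integral)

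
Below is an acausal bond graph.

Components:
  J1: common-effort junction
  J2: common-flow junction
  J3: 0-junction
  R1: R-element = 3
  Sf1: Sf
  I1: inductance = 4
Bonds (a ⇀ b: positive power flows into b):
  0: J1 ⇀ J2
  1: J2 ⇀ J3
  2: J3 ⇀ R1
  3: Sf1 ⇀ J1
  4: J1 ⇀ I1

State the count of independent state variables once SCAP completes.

1  (I1 all integral)

bond 3 stroke at Sf1  (source Sf1 imposes f)
bond 4 stroke at I1  (prefer integral on I1)
bond 0 stroke at J1  (J1 needs exactly one e-in)
bond 1 stroke at J2  (J2: bond 0 brought flow, rest push out)
bond 2 stroke at J3  (closing 0-jn rule on J3)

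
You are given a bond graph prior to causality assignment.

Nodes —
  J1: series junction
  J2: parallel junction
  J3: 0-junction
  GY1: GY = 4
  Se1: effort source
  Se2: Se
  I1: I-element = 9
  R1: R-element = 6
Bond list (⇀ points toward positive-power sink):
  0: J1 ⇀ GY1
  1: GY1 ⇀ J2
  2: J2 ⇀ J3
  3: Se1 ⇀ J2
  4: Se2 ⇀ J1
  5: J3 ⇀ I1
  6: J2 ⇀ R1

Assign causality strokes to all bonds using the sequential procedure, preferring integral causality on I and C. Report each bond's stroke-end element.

bond 3 |J2  (Se1: effort source, stroke at far end)
bond 4 |J1  (Se2: effort source, stroke at far end)
bond 0 |GY1  (closing 1-jn rule on J1)
bond 1 |GY1  (J2 effort already set via bond 3)
bond 2 |J3  (0-jn J2 has e-setter on 3)
bond 6 |R1  (0-jn J2 has e-setter on 3)
bond 5 |I1  (common-e at J3 fixed by 2)

β0 stroke at GY1
β1 stroke at GY1
β2 stroke at J3
β3 stroke at J2
β4 stroke at J1
β5 stroke at I1
β6 stroke at R1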